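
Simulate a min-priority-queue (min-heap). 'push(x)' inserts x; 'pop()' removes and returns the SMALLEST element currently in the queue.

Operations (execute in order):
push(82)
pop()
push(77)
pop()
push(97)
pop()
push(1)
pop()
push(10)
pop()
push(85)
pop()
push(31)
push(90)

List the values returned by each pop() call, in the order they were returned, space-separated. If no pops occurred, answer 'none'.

push(82): heap contents = [82]
pop() → 82: heap contents = []
push(77): heap contents = [77]
pop() → 77: heap contents = []
push(97): heap contents = [97]
pop() → 97: heap contents = []
push(1): heap contents = [1]
pop() → 1: heap contents = []
push(10): heap contents = [10]
pop() → 10: heap contents = []
push(85): heap contents = [85]
pop() → 85: heap contents = []
push(31): heap contents = [31]
push(90): heap contents = [31, 90]

Answer: 82 77 97 1 10 85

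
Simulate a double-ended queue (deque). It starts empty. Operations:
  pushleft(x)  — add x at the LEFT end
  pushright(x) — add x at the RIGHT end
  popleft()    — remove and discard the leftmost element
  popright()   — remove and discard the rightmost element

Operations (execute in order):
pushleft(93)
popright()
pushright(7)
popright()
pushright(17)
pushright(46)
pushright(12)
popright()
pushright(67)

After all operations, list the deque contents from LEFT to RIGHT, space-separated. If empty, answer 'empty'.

Answer: 17 46 67

Derivation:
pushleft(93): [93]
popright(): []
pushright(7): [7]
popright(): []
pushright(17): [17]
pushright(46): [17, 46]
pushright(12): [17, 46, 12]
popright(): [17, 46]
pushright(67): [17, 46, 67]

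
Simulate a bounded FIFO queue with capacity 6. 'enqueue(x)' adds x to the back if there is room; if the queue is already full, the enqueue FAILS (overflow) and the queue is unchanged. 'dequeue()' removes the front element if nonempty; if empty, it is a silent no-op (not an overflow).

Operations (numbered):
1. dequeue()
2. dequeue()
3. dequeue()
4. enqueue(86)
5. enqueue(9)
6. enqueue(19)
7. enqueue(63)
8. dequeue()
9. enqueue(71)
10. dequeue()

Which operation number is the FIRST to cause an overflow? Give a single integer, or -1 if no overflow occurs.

Answer: -1

Derivation:
1. dequeue(): empty, no-op, size=0
2. dequeue(): empty, no-op, size=0
3. dequeue(): empty, no-op, size=0
4. enqueue(86): size=1
5. enqueue(9): size=2
6. enqueue(19): size=3
7. enqueue(63): size=4
8. dequeue(): size=3
9. enqueue(71): size=4
10. dequeue(): size=3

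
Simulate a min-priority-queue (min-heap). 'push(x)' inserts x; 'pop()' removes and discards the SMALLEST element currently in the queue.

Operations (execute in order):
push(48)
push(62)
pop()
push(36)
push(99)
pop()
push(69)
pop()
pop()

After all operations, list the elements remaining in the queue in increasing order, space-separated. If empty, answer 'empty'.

Answer: 99

Derivation:
push(48): heap contents = [48]
push(62): heap contents = [48, 62]
pop() → 48: heap contents = [62]
push(36): heap contents = [36, 62]
push(99): heap contents = [36, 62, 99]
pop() → 36: heap contents = [62, 99]
push(69): heap contents = [62, 69, 99]
pop() → 62: heap contents = [69, 99]
pop() → 69: heap contents = [99]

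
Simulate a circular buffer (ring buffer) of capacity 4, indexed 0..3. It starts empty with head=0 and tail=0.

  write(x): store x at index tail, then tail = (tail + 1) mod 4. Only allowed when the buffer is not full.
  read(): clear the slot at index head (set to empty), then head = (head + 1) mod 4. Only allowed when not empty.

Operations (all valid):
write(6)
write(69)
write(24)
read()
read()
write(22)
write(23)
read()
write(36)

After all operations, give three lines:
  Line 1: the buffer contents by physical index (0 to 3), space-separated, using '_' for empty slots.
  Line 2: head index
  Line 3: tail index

Answer: 23 36 _ 22
3
2

Derivation:
write(6): buf=[6 _ _ _], head=0, tail=1, size=1
write(69): buf=[6 69 _ _], head=0, tail=2, size=2
write(24): buf=[6 69 24 _], head=0, tail=3, size=3
read(): buf=[_ 69 24 _], head=1, tail=3, size=2
read(): buf=[_ _ 24 _], head=2, tail=3, size=1
write(22): buf=[_ _ 24 22], head=2, tail=0, size=2
write(23): buf=[23 _ 24 22], head=2, tail=1, size=3
read(): buf=[23 _ _ 22], head=3, tail=1, size=2
write(36): buf=[23 36 _ 22], head=3, tail=2, size=3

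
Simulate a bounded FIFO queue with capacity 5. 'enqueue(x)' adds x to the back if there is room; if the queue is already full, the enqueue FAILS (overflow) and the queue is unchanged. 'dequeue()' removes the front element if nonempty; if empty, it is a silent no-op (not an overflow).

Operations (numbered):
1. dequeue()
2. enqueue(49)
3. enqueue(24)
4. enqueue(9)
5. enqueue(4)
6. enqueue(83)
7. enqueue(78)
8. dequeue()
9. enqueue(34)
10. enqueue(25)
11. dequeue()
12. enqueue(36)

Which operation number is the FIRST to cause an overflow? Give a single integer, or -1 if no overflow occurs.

1. dequeue(): empty, no-op, size=0
2. enqueue(49): size=1
3. enqueue(24): size=2
4. enqueue(9): size=3
5. enqueue(4): size=4
6. enqueue(83): size=5
7. enqueue(78): size=5=cap → OVERFLOW (fail)
8. dequeue(): size=4
9. enqueue(34): size=5
10. enqueue(25): size=5=cap → OVERFLOW (fail)
11. dequeue(): size=4
12. enqueue(36): size=5

Answer: 7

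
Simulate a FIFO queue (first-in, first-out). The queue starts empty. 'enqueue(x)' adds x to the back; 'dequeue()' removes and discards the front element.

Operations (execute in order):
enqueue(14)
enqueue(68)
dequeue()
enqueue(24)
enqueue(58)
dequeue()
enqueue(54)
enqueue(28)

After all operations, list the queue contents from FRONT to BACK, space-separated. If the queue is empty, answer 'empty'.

Answer: 24 58 54 28

Derivation:
enqueue(14): [14]
enqueue(68): [14, 68]
dequeue(): [68]
enqueue(24): [68, 24]
enqueue(58): [68, 24, 58]
dequeue(): [24, 58]
enqueue(54): [24, 58, 54]
enqueue(28): [24, 58, 54, 28]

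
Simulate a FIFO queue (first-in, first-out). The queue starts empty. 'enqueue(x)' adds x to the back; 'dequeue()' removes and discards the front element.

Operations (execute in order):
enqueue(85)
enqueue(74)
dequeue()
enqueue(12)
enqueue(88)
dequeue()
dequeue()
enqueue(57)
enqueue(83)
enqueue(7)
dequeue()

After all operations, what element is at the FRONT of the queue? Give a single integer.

Answer: 57

Derivation:
enqueue(85): queue = [85]
enqueue(74): queue = [85, 74]
dequeue(): queue = [74]
enqueue(12): queue = [74, 12]
enqueue(88): queue = [74, 12, 88]
dequeue(): queue = [12, 88]
dequeue(): queue = [88]
enqueue(57): queue = [88, 57]
enqueue(83): queue = [88, 57, 83]
enqueue(7): queue = [88, 57, 83, 7]
dequeue(): queue = [57, 83, 7]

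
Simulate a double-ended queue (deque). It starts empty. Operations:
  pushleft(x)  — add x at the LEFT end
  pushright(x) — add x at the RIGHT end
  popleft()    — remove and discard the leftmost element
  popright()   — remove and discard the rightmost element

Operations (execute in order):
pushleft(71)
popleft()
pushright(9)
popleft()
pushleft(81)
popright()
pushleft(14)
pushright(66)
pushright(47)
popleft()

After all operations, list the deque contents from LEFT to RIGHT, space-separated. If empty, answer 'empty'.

pushleft(71): [71]
popleft(): []
pushright(9): [9]
popleft(): []
pushleft(81): [81]
popright(): []
pushleft(14): [14]
pushright(66): [14, 66]
pushright(47): [14, 66, 47]
popleft(): [66, 47]

Answer: 66 47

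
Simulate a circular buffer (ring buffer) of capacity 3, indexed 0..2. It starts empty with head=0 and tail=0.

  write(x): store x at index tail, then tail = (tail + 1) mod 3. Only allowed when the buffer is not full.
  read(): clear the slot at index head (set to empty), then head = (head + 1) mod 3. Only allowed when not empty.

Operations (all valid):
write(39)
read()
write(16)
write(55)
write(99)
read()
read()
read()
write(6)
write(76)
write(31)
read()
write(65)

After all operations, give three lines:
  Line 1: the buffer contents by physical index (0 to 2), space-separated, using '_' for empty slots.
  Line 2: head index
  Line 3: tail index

Answer: 31 65 76
2
2

Derivation:
write(39): buf=[39 _ _], head=0, tail=1, size=1
read(): buf=[_ _ _], head=1, tail=1, size=0
write(16): buf=[_ 16 _], head=1, tail=2, size=1
write(55): buf=[_ 16 55], head=1, tail=0, size=2
write(99): buf=[99 16 55], head=1, tail=1, size=3
read(): buf=[99 _ 55], head=2, tail=1, size=2
read(): buf=[99 _ _], head=0, tail=1, size=1
read(): buf=[_ _ _], head=1, tail=1, size=0
write(6): buf=[_ 6 _], head=1, tail=2, size=1
write(76): buf=[_ 6 76], head=1, tail=0, size=2
write(31): buf=[31 6 76], head=1, tail=1, size=3
read(): buf=[31 _ 76], head=2, tail=1, size=2
write(65): buf=[31 65 76], head=2, tail=2, size=3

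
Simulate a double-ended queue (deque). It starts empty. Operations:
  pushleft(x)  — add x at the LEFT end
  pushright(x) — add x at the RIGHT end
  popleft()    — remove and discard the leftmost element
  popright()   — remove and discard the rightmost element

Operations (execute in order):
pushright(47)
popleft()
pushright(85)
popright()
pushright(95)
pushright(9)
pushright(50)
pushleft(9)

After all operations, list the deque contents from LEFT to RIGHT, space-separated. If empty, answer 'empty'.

Answer: 9 95 9 50

Derivation:
pushright(47): [47]
popleft(): []
pushright(85): [85]
popright(): []
pushright(95): [95]
pushright(9): [95, 9]
pushright(50): [95, 9, 50]
pushleft(9): [9, 95, 9, 50]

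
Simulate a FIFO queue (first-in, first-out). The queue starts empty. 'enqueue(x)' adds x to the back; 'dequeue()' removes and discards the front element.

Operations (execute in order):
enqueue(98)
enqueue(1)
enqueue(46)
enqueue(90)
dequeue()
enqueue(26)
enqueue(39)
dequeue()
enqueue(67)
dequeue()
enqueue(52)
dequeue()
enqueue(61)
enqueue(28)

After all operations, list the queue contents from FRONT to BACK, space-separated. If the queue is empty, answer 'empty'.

Answer: 26 39 67 52 61 28

Derivation:
enqueue(98): [98]
enqueue(1): [98, 1]
enqueue(46): [98, 1, 46]
enqueue(90): [98, 1, 46, 90]
dequeue(): [1, 46, 90]
enqueue(26): [1, 46, 90, 26]
enqueue(39): [1, 46, 90, 26, 39]
dequeue(): [46, 90, 26, 39]
enqueue(67): [46, 90, 26, 39, 67]
dequeue(): [90, 26, 39, 67]
enqueue(52): [90, 26, 39, 67, 52]
dequeue(): [26, 39, 67, 52]
enqueue(61): [26, 39, 67, 52, 61]
enqueue(28): [26, 39, 67, 52, 61, 28]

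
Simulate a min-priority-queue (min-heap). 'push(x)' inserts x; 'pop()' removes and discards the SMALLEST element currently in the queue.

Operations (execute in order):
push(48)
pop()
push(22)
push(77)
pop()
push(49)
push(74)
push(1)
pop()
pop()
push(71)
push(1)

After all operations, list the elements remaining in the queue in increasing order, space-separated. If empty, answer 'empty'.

push(48): heap contents = [48]
pop() → 48: heap contents = []
push(22): heap contents = [22]
push(77): heap contents = [22, 77]
pop() → 22: heap contents = [77]
push(49): heap contents = [49, 77]
push(74): heap contents = [49, 74, 77]
push(1): heap contents = [1, 49, 74, 77]
pop() → 1: heap contents = [49, 74, 77]
pop() → 49: heap contents = [74, 77]
push(71): heap contents = [71, 74, 77]
push(1): heap contents = [1, 71, 74, 77]

Answer: 1 71 74 77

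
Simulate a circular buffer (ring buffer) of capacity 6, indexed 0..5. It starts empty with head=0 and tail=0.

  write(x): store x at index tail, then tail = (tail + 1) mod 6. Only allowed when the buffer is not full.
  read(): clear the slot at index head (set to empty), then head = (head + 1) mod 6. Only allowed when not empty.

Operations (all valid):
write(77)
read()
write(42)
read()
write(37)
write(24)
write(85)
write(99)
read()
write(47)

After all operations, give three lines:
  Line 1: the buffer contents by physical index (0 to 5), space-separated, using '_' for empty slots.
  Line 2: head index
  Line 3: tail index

write(77): buf=[77 _ _ _ _ _], head=0, tail=1, size=1
read(): buf=[_ _ _ _ _ _], head=1, tail=1, size=0
write(42): buf=[_ 42 _ _ _ _], head=1, tail=2, size=1
read(): buf=[_ _ _ _ _ _], head=2, tail=2, size=0
write(37): buf=[_ _ 37 _ _ _], head=2, tail=3, size=1
write(24): buf=[_ _ 37 24 _ _], head=2, tail=4, size=2
write(85): buf=[_ _ 37 24 85 _], head=2, tail=5, size=3
write(99): buf=[_ _ 37 24 85 99], head=2, tail=0, size=4
read(): buf=[_ _ _ 24 85 99], head=3, tail=0, size=3
write(47): buf=[47 _ _ 24 85 99], head=3, tail=1, size=4

Answer: 47 _ _ 24 85 99
3
1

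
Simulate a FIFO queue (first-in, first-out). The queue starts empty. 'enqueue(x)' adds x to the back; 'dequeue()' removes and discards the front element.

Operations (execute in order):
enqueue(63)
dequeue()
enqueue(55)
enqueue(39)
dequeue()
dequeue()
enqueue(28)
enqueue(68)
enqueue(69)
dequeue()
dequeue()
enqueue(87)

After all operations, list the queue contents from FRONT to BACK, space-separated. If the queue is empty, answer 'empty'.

Answer: 69 87

Derivation:
enqueue(63): [63]
dequeue(): []
enqueue(55): [55]
enqueue(39): [55, 39]
dequeue(): [39]
dequeue(): []
enqueue(28): [28]
enqueue(68): [28, 68]
enqueue(69): [28, 68, 69]
dequeue(): [68, 69]
dequeue(): [69]
enqueue(87): [69, 87]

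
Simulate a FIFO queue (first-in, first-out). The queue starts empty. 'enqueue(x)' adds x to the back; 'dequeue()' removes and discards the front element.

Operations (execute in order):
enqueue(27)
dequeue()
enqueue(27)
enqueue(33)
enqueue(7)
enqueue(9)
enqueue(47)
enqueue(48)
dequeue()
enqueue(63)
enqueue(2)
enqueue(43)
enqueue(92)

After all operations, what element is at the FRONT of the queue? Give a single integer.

Answer: 33

Derivation:
enqueue(27): queue = [27]
dequeue(): queue = []
enqueue(27): queue = [27]
enqueue(33): queue = [27, 33]
enqueue(7): queue = [27, 33, 7]
enqueue(9): queue = [27, 33, 7, 9]
enqueue(47): queue = [27, 33, 7, 9, 47]
enqueue(48): queue = [27, 33, 7, 9, 47, 48]
dequeue(): queue = [33, 7, 9, 47, 48]
enqueue(63): queue = [33, 7, 9, 47, 48, 63]
enqueue(2): queue = [33, 7, 9, 47, 48, 63, 2]
enqueue(43): queue = [33, 7, 9, 47, 48, 63, 2, 43]
enqueue(92): queue = [33, 7, 9, 47, 48, 63, 2, 43, 92]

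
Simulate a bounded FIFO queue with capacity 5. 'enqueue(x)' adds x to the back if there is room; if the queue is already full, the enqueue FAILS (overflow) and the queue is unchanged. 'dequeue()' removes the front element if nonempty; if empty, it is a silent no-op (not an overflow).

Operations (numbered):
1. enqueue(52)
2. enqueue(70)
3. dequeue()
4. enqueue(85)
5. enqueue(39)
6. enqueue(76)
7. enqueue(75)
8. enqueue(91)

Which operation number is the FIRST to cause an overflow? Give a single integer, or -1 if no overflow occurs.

Answer: 8

Derivation:
1. enqueue(52): size=1
2. enqueue(70): size=2
3. dequeue(): size=1
4. enqueue(85): size=2
5. enqueue(39): size=3
6. enqueue(76): size=4
7. enqueue(75): size=5
8. enqueue(91): size=5=cap → OVERFLOW (fail)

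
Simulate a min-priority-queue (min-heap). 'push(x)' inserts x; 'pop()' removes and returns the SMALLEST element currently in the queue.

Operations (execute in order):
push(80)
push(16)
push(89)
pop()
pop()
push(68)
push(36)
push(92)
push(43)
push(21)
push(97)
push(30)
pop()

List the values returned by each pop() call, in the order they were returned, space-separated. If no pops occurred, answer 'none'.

push(80): heap contents = [80]
push(16): heap contents = [16, 80]
push(89): heap contents = [16, 80, 89]
pop() → 16: heap contents = [80, 89]
pop() → 80: heap contents = [89]
push(68): heap contents = [68, 89]
push(36): heap contents = [36, 68, 89]
push(92): heap contents = [36, 68, 89, 92]
push(43): heap contents = [36, 43, 68, 89, 92]
push(21): heap contents = [21, 36, 43, 68, 89, 92]
push(97): heap contents = [21, 36, 43, 68, 89, 92, 97]
push(30): heap contents = [21, 30, 36, 43, 68, 89, 92, 97]
pop() → 21: heap contents = [30, 36, 43, 68, 89, 92, 97]

Answer: 16 80 21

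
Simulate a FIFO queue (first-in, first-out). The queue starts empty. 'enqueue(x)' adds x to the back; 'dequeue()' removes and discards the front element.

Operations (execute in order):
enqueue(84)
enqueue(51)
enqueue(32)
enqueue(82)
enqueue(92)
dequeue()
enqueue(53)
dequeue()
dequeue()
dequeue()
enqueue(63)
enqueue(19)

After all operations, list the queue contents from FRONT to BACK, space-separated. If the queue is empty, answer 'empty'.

enqueue(84): [84]
enqueue(51): [84, 51]
enqueue(32): [84, 51, 32]
enqueue(82): [84, 51, 32, 82]
enqueue(92): [84, 51, 32, 82, 92]
dequeue(): [51, 32, 82, 92]
enqueue(53): [51, 32, 82, 92, 53]
dequeue(): [32, 82, 92, 53]
dequeue(): [82, 92, 53]
dequeue(): [92, 53]
enqueue(63): [92, 53, 63]
enqueue(19): [92, 53, 63, 19]

Answer: 92 53 63 19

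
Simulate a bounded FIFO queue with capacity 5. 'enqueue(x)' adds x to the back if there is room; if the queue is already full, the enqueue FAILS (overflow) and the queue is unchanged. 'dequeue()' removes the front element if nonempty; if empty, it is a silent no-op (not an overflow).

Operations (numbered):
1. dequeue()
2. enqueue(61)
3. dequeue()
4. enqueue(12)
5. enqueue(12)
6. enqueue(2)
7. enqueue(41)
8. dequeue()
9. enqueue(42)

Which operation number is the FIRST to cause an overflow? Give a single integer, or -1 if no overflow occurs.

Answer: -1

Derivation:
1. dequeue(): empty, no-op, size=0
2. enqueue(61): size=1
3. dequeue(): size=0
4. enqueue(12): size=1
5. enqueue(12): size=2
6. enqueue(2): size=3
7. enqueue(41): size=4
8. dequeue(): size=3
9. enqueue(42): size=4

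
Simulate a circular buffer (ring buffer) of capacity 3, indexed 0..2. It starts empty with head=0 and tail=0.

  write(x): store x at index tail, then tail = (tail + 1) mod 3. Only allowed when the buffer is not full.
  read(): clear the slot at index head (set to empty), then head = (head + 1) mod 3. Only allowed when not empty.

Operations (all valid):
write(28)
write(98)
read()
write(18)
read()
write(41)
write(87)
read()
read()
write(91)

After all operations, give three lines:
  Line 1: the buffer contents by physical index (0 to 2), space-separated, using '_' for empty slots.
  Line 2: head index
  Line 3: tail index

Answer: _ 87 91
1
0

Derivation:
write(28): buf=[28 _ _], head=0, tail=1, size=1
write(98): buf=[28 98 _], head=0, tail=2, size=2
read(): buf=[_ 98 _], head=1, tail=2, size=1
write(18): buf=[_ 98 18], head=1, tail=0, size=2
read(): buf=[_ _ 18], head=2, tail=0, size=1
write(41): buf=[41 _ 18], head=2, tail=1, size=2
write(87): buf=[41 87 18], head=2, tail=2, size=3
read(): buf=[41 87 _], head=0, tail=2, size=2
read(): buf=[_ 87 _], head=1, tail=2, size=1
write(91): buf=[_ 87 91], head=1, tail=0, size=2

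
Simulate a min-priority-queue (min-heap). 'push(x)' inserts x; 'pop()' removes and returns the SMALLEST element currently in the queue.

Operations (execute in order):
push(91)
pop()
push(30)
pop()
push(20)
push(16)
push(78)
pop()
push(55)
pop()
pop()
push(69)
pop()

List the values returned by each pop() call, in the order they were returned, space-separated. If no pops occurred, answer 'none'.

push(91): heap contents = [91]
pop() → 91: heap contents = []
push(30): heap contents = [30]
pop() → 30: heap contents = []
push(20): heap contents = [20]
push(16): heap contents = [16, 20]
push(78): heap contents = [16, 20, 78]
pop() → 16: heap contents = [20, 78]
push(55): heap contents = [20, 55, 78]
pop() → 20: heap contents = [55, 78]
pop() → 55: heap contents = [78]
push(69): heap contents = [69, 78]
pop() → 69: heap contents = [78]

Answer: 91 30 16 20 55 69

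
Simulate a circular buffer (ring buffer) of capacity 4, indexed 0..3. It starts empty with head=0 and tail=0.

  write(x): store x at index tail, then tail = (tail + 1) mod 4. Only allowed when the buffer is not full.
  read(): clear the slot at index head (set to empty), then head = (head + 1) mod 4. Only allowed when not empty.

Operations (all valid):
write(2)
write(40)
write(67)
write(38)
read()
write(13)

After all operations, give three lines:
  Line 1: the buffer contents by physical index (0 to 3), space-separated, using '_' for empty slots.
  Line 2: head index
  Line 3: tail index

Answer: 13 40 67 38
1
1

Derivation:
write(2): buf=[2 _ _ _], head=0, tail=1, size=1
write(40): buf=[2 40 _ _], head=0, tail=2, size=2
write(67): buf=[2 40 67 _], head=0, tail=3, size=3
write(38): buf=[2 40 67 38], head=0, tail=0, size=4
read(): buf=[_ 40 67 38], head=1, tail=0, size=3
write(13): buf=[13 40 67 38], head=1, tail=1, size=4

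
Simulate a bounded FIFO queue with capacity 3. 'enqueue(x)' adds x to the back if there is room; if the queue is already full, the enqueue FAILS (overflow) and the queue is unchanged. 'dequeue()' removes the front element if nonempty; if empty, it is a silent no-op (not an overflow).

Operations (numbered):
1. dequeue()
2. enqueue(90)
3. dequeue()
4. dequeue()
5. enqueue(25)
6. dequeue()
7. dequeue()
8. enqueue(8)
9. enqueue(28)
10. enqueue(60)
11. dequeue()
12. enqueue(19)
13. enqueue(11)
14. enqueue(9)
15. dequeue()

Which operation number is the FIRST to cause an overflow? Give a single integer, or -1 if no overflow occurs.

1. dequeue(): empty, no-op, size=0
2. enqueue(90): size=1
3. dequeue(): size=0
4. dequeue(): empty, no-op, size=0
5. enqueue(25): size=1
6. dequeue(): size=0
7. dequeue(): empty, no-op, size=0
8. enqueue(8): size=1
9. enqueue(28): size=2
10. enqueue(60): size=3
11. dequeue(): size=2
12. enqueue(19): size=3
13. enqueue(11): size=3=cap → OVERFLOW (fail)
14. enqueue(9): size=3=cap → OVERFLOW (fail)
15. dequeue(): size=2

Answer: 13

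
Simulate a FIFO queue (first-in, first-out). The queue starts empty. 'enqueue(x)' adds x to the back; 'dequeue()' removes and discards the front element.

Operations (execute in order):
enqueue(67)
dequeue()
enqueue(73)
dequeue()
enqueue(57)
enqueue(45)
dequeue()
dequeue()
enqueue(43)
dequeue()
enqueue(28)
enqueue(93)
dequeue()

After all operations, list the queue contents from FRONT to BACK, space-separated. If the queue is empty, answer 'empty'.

Answer: 93

Derivation:
enqueue(67): [67]
dequeue(): []
enqueue(73): [73]
dequeue(): []
enqueue(57): [57]
enqueue(45): [57, 45]
dequeue(): [45]
dequeue(): []
enqueue(43): [43]
dequeue(): []
enqueue(28): [28]
enqueue(93): [28, 93]
dequeue(): [93]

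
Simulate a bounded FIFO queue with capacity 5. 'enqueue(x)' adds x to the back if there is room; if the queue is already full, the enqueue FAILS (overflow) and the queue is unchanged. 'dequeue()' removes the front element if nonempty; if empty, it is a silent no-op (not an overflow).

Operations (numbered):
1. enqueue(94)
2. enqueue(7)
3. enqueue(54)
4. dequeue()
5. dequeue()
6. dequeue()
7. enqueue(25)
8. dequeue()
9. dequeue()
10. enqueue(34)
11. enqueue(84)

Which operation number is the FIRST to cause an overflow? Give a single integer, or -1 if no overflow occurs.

Answer: -1

Derivation:
1. enqueue(94): size=1
2. enqueue(7): size=2
3. enqueue(54): size=3
4. dequeue(): size=2
5. dequeue(): size=1
6. dequeue(): size=0
7. enqueue(25): size=1
8. dequeue(): size=0
9. dequeue(): empty, no-op, size=0
10. enqueue(34): size=1
11. enqueue(84): size=2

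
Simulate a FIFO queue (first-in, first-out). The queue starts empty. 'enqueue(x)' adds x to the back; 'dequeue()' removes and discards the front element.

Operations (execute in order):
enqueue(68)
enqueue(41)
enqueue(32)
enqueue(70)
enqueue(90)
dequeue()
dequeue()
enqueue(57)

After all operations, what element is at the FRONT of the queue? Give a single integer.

Answer: 32

Derivation:
enqueue(68): queue = [68]
enqueue(41): queue = [68, 41]
enqueue(32): queue = [68, 41, 32]
enqueue(70): queue = [68, 41, 32, 70]
enqueue(90): queue = [68, 41, 32, 70, 90]
dequeue(): queue = [41, 32, 70, 90]
dequeue(): queue = [32, 70, 90]
enqueue(57): queue = [32, 70, 90, 57]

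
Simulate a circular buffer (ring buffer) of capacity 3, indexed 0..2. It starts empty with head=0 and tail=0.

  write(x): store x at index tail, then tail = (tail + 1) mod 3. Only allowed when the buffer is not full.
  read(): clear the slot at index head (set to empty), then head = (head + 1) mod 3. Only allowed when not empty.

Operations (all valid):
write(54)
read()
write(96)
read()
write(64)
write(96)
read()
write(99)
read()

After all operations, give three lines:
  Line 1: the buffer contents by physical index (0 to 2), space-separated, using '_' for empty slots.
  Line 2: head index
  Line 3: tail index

Answer: _ 99 _
1
2

Derivation:
write(54): buf=[54 _ _], head=0, tail=1, size=1
read(): buf=[_ _ _], head=1, tail=1, size=0
write(96): buf=[_ 96 _], head=1, tail=2, size=1
read(): buf=[_ _ _], head=2, tail=2, size=0
write(64): buf=[_ _ 64], head=2, tail=0, size=1
write(96): buf=[96 _ 64], head=2, tail=1, size=2
read(): buf=[96 _ _], head=0, tail=1, size=1
write(99): buf=[96 99 _], head=0, tail=2, size=2
read(): buf=[_ 99 _], head=1, tail=2, size=1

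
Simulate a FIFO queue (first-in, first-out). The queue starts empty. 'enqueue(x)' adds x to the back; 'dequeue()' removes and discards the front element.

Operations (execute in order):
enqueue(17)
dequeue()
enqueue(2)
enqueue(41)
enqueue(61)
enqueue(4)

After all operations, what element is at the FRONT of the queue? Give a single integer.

enqueue(17): queue = [17]
dequeue(): queue = []
enqueue(2): queue = [2]
enqueue(41): queue = [2, 41]
enqueue(61): queue = [2, 41, 61]
enqueue(4): queue = [2, 41, 61, 4]

Answer: 2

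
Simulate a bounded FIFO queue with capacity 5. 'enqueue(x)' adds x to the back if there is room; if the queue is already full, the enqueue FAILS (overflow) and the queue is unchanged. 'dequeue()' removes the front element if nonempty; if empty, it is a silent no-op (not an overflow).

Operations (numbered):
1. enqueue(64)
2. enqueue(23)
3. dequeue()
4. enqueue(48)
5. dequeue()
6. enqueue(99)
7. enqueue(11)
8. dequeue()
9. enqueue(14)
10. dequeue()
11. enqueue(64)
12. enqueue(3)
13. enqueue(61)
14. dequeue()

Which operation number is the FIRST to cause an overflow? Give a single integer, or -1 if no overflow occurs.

Answer: -1

Derivation:
1. enqueue(64): size=1
2. enqueue(23): size=2
3. dequeue(): size=1
4. enqueue(48): size=2
5. dequeue(): size=1
6. enqueue(99): size=2
7. enqueue(11): size=3
8. dequeue(): size=2
9. enqueue(14): size=3
10. dequeue(): size=2
11. enqueue(64): size=3
12. enqueue(3): size=4
13. enqueue(61): size=5
14. dequeue(): size=4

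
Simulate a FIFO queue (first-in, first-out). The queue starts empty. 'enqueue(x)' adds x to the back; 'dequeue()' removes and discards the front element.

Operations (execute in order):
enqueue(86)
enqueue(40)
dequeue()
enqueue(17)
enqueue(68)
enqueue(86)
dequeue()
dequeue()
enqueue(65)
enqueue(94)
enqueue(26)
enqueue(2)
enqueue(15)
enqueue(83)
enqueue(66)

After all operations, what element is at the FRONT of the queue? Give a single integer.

Answer: 68

Derivation:
enqueue(86): queue = [86]
enqueue(40): queue = [86, 40]
dequeue(): queue = [40]
enqueue(17): queue = [40, 17]
enqueue(68): queue = [40, 17, 68]
enqueue(86): queue = [40, 17, 68, 86]
dequeue(): queue = [17, 68, 86]
dequeue(): queue = [68, 86]
enqueue(65): queue = [68, 86, 65]
enqueue(94): queue = [68, 86, 65, 94]
enqueue(26): queue = [68, 86, 65, 94, 26]
enqueue(2): queue = [68, 86, 65, 94, 26, 2]
enqueue(15): queue = [68, 86, 65, 94, 26, 2, 15]
enqueue(83): queue = [68, 86, 65, 94, 26, 2, 15, 83]
enqueue(66): queue = [68, 86, 65, 94, 26, 2, 15, 83, 66]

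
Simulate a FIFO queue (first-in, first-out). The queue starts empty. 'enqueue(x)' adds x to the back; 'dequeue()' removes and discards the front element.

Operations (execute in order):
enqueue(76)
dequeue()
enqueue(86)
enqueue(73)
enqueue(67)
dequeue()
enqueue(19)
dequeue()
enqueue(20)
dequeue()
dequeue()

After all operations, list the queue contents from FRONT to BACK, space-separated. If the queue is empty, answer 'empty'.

Answer: 20

Derivation:
enqueue(76): [76]
dequeue(): []
enqueue(86): [86]
enqueue(73): [86, 73]
enqueue(67): [86, 73, 67]
dequeue(): [73, 67]
enqueue(19): [73, 67, 19]
dequeue(): [67, 19]
enqueue(20): [67, 19, 20]
dequeue(): [19, 20]
dequeue(): [20]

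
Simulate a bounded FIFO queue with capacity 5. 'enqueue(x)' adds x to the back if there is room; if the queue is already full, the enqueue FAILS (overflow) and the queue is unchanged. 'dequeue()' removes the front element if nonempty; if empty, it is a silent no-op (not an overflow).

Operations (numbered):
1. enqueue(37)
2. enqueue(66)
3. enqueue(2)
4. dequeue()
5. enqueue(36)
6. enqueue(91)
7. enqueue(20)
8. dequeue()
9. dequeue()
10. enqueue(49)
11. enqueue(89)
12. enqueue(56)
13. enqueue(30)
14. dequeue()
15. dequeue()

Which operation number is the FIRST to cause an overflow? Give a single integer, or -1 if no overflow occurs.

Answer: 12

Derivation:
1. enqueue(37): size=1
2. enqueue(66): size=2
3. enqueue(2): size=3
4. dequeue(): size=2
5. enqueue(36): size=3
6. enqueue(91): size=4
7. enqueue(20): size=5
8. dequeue(): size=4
9. dequeue(): size=3
10. enqueue(49): size=4
11. enqueue(89): size=5
12. enqueue(56): size=5=cap → OVERFLOW (fail)
13. enqueue(30): size=5=cap → OVERFLOW (fail)
14. dequeue(): size=4
15. dequeue(): size=3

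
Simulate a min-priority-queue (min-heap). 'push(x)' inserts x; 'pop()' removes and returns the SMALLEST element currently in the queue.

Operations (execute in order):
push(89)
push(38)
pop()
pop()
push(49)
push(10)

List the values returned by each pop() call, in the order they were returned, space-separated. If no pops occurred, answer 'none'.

Answer: 38 89

Derivation:
push(89): heap contents = [89]
push(38): heap contents = [38, 89]
pop() → 38: heap contents = [89]
pop() → 89: heap contents = []
push(49): heap contents = [49]
push(10): heap contents = [10, 49]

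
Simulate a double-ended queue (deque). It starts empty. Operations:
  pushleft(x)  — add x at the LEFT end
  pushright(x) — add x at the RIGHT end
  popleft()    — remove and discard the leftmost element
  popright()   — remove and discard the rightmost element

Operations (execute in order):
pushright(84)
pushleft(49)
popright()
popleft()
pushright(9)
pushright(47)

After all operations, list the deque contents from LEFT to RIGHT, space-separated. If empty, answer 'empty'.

Answer: 9 47

Derivation:
pushright(84): [84]
pushleft(49): [49, 84]
popright(): [49]
popleft(): []
pushright(9): [9]
pushright(47): [9, 47]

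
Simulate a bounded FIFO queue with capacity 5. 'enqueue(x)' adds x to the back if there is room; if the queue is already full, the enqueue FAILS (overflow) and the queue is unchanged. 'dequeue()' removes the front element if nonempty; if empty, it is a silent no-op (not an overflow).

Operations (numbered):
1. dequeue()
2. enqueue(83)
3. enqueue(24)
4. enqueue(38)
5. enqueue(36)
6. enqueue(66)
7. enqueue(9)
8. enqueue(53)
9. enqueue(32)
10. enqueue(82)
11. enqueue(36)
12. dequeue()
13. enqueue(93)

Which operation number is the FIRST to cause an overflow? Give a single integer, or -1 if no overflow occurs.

Answer: 7

Derivation:
1. dequeue(): empty, no-op, size=0
2. enqueue(83): size=1
3. enqueue(24): size=2
4. enqueue(38): size=3
5. enqueue(36): size=4
6. enqueue(66): size=5
7. enqueue(9): size=5=cap → OVERFLOW (fail)
8. enqueue(53): size=5=cap → OVERFLOW (fail)
9. enqueue(32): size=5=cap → OVERFLOW (fail)
10. enqueue(82): size=5=cap → OVERFLOW (fail)
11. enqueue(36): size=5=cap → OVERFLOW (fail)
12. dequeue(): size=4
13. enqueue(93): size=5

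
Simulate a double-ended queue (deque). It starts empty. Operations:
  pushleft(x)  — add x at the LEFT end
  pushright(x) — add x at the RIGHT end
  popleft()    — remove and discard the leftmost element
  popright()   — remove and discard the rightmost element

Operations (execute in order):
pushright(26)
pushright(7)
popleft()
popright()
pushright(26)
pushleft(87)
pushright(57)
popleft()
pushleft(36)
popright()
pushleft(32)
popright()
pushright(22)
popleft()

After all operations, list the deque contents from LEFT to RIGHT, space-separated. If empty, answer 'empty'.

Answer: 36 22

Derivation:
pushright(26): [26]
pushright(7): [26, 7]
popleft(): [7]
popright(): []
pushright(26): [26]
pushleft(87): [87, 26]
pushright(57): [87, 26, 57]
popleft(): [26, 57]
pushleft(36): [36, 26, 57]
popright(): [36, 26]
pushleft(32): [32, 36, 26]
popright(): [32, 36]
pushright(22): [32, 36, 22]
popleft(): [36, 22]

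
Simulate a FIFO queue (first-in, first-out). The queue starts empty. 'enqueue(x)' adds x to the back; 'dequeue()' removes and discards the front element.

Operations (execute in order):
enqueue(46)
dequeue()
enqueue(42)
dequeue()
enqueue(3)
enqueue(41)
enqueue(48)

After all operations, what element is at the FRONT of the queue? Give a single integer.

enqueue(46): queue = [46]
dequeue(): queue = []
enqueue(42): queue = [42]
dequeue(): queue = []
enqueue(3): queue = [3]
enqueue(41): queue = [3, 41]
enqueue(48): queue = [3, 41, 48]

Answer: 3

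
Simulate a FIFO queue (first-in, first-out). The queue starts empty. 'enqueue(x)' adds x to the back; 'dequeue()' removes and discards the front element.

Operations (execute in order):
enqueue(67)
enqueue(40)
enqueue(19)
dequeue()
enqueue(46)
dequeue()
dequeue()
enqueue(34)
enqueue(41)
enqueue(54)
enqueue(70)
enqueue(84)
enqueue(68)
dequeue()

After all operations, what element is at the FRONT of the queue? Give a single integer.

enqueue(67): queue = [67]
enqueue(40): queue = [67, 40]
enqueue(19): queue = [67, 40, 19]
dequeue(): queue = [40, 19]
enqueue(46): queue = [40, 19, 46]
dequeue(): queue = [19, 46]
dequeue(): queue = [46]
enqueue(34): queue = [46, 34]
enqueue(41): queue = [46, 34, 41]
enqueue(54): queue = [46, 34, 41, 54]
enqueue(70): queue = [46, 34, 41, 54, 70]
enqueue(84): queue = [46, 34, 41, 54, 70, 84]
enqueue(68): queue = [46, 34, 41, 54, 70, 84, 68]
dequeue(): queue = [34, 41, 54, 70, 84, 68]

Answer: 34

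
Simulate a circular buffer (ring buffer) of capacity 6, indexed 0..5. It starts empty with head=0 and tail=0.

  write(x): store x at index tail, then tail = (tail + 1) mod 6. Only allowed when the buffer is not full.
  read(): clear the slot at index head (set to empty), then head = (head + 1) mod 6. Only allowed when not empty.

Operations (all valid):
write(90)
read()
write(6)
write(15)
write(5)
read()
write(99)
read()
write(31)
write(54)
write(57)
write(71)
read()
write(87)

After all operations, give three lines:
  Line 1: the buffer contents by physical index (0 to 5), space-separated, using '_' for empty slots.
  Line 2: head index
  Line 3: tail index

write(90): buf=[90 _ _ _ _ _], head=0, tail=1, size=1
read(): buf=[_ _ _ _ _ _], head=1, tail=1, size=0
write(6): buf=[_ 6 _ _ _ _], head=1, tail=2, size=1
write(15): buf=[_ 6 15 _ _ _], head=1, tail=3, size=2
write(5): buf=[_ 6 15 5 _ _], head=1, tail=4, size=3
read(): buf=[_ _ 15 5 _ _], head=2, tail=4, size=2
write(99): buf=[_ _ 15 5 99 _], head=2, tail=5, size=3
read(): buf=[_ _ _ 5 99 _], head=3, tail=5, size=2
write(31): buf=[_ _ _ 5 99 31], head=3, tail=0, size=3
write(54): buf=[54 _ _ 5 99 31], head=3, tail=1, size=4
write(57): buf=[54 57 _ 5 99 31], head=3, tail=2, size=5
write(71): buf=[54 57 71 5 99 31], head=3, tail=3, size=6
read(): buf=[54 57 71 _ 99 31], head=4, tail=3, size=5
write(87): buf=[54 57 71 87 99 31], head=4, tail=4, size=6

Answer: 54 57 71 87 99 31
4
4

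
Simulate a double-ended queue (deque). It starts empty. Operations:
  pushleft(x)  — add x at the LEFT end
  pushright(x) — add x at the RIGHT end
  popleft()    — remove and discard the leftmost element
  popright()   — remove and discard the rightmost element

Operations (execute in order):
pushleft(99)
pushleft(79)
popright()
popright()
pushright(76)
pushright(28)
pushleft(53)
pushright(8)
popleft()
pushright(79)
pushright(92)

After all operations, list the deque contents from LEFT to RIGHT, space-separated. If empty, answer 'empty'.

pushleft(99): [99]
pushleft(79): [79, 99]
popright(): [79]
popright(): []
pushright(76): [76]
pushright(28): [76, 28]
pushleft(53): [53, 76, 28]
pushright(8): [53, 76, 28, 8]
popleft(): [76, 28, 8]
pushright(79): [76, 28, 8, 79]
pushright(92): [76, 28, 8, 79, 92]

Answer: 76 28 8 79 92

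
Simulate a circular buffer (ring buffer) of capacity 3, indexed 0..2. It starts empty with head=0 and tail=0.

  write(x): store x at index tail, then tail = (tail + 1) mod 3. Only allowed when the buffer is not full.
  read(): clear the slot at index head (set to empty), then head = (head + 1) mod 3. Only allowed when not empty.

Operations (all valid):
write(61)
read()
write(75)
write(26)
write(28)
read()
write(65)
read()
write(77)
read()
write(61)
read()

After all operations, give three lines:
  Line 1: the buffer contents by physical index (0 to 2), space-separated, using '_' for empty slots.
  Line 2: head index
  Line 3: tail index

write(61): buf=[61 _ _], head=0, tail=1, size=1
read(): buf=[_ _ _], head=1, tail=1, size=0
write(75): buf=[_ 75 _], head=1, tail=2, size=1
write(26): buf=[_ 75 26], head=1, tail=0, size=2
write(28): buf=[28 75 26], head=1, tail=1, size=3
read(): buf=[28 _ 26], head=2, tail=1, size=2
write(65): buf=[28 65 26], head=2, tail=2, size=3
read(): buf=[28 65 _], head=0, tail=2, size=2
write(77): buf=[28 65 77], head=0, tail=0, size=3
read(): buf=[_ 65 77], head=1, tail=0, size=2
write(61): buf=[61 65 77], head=1, tail=1, size=3
read(): buf=[61 _ 77], head=2, tail=1, size=2

Answer: 61 _ 77
2
1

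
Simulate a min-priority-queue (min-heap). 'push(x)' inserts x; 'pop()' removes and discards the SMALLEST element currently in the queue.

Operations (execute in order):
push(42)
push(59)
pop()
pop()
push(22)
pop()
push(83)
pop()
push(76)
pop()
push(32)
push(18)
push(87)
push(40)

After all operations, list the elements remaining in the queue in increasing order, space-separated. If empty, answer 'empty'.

push(42): heap contents = [42]
push(59): heap contents = [42, 59]
pop() → 42: heap contents = [59]
pop() → 59: heap contents = []
push(22): heap contents = [22]
pop() → 22: heap contents = []
push(83): heap contents = [83]
pop() → 83: heap contents = []
push(76): heap contents = [76]
pop() → 76: heap contents = []
push(32): heap contents = [32]
push(18): heap contents = [18, 32]
push(87): heap contents = [18, 32, 87]
push(40): heap contents = [18, 32, 40, 87]

Answer: 18 32 40 87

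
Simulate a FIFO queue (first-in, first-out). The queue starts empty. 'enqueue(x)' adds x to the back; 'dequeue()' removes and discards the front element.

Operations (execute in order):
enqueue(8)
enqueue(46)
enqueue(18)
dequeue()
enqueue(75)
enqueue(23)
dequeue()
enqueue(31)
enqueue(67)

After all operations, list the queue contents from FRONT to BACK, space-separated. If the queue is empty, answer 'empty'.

enqueue(8): [8]
enqueue(46): [8, 46]
enqueue(18): [8, 46, 18]
dequeue(): [46, 18]
enqueue(75): [46, 18, 75]
enqueue(23): [46, 18, 75, 23]
dequeue(): [18, 75, 23]
enqueue(31): [18, 75, 23, 31]
enqueue(67): [18, 75, 23, 31, 67]

Answer: 18 75 23 31 67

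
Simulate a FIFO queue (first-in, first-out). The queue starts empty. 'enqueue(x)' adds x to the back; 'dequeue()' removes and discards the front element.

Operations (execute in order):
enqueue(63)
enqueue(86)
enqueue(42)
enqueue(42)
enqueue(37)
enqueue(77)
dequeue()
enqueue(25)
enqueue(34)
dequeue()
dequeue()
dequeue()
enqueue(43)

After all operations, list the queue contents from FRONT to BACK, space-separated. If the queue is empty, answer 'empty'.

Answer: 37 77 25 34 43

Derivation:
enqueue(63): [63]
enqueue(86): [63, 86]
enqueue(42): [63, 86, 42]
enqueue(42): [63, 86, 42, 42]
enqueue(37): [63, 86, 42, 42, 37]
enqueue(77): [63, 86, 42, 42, 37, 77]
dequeue(): [86, 42, 42, 37, 77]
enqueue(25): [86, 42, 42, 37, 77, 25]
enqueue(34): [86, 42, 42, 37, 77, 25, 34]
dequeue(): [42, 42, 37, 77, 25, 34]
dequeue(): [42, 37, 77, 25, 34]
dequeue(): [37, 77, 25, 34]
enqueue(43): [37, 77, 25, 34, 43]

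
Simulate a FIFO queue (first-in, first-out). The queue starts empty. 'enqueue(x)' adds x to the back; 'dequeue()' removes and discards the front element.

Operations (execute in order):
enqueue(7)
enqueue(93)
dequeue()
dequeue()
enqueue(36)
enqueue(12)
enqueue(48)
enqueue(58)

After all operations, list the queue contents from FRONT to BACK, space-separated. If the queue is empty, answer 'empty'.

enqueue(7): [7]
enqueue(93): [7, 93]
dequeue(): [93]
dequeue(): []
enqueue(36): [36]
enqueue(12): [36, 12]
enqueue(48): [36, 12, 48]
enqueue(58): [36, 12, 48, 58]

Answer: 36 12 48 58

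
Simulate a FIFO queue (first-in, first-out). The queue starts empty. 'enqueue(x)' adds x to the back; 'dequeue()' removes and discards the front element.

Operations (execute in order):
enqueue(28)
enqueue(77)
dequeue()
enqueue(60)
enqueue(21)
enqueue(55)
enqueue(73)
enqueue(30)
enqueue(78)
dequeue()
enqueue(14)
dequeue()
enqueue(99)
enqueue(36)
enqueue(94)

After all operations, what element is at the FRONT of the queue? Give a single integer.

enqueue(28): queue = [28]
enqueue(77): queue = [28, 77]
dequeue(): queue = [77]
enqueue(60): queue = [77, 60]
enqueue(21): queue = [77, 60, 21]
enqueue(55): queue = [77, 60, 21, 55]
enqueue(73): queue = [77, 60, 21, 55, 73]
enqueue(30): queue = [77, 60, 21, 55, 73, 30]
enqueue(78): queue = [77, 60, 21, 55, 73, 30, 78]
dequeue(): queue = [60, 21, 55, 73, 30, 78]
enqueue(14): queue = [60, 21, 55, 73, 30, 78, 14]
dequeue(): queue = [21, 55, 73, 30, 78, 14]
enqueue(99): queue = [21, 55, 73, 30, 78, 14, 99]
enqueue(36): queue = [21, 55, 73, 30, 78, 14, 99, 36]
enqueue(94): queue = [21, 55, 73, 30, 78, 14, 99, 36, 94]

Answer: 21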